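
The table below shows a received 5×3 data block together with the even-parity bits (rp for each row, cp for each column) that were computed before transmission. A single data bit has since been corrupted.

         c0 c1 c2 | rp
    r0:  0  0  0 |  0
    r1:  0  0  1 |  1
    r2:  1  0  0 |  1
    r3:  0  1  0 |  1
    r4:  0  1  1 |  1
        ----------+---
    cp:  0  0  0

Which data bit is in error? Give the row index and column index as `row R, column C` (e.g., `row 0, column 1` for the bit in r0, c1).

Recompute each row's even parity and compare to rp:
  r0: data parity 0, sent rp 0 → ok
  r1: data parity 1, sent rp 1 → ok
  r2: data parity 1, sent rp 1 → ok
  r3: data parity 1, sent rp 1 → ok
  r4: data parity 0, sent rp 1 → mismatch
Recompute each column's even parity and compare to cp:
  c0: data parity 1, sent cp 0 → mismatch
  c1: data parity 0, sent cp 0 → ok
  c2: data parity 0, sent cp 0 → ok
Exactly one row (r4) and one column (c0) fail → the flipped bit is at their intersection.

row 4, column 0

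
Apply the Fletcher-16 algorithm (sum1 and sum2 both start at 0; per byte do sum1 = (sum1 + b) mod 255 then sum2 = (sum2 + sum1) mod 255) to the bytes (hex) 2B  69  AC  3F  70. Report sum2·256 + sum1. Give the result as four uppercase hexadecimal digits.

72F0

Running sums (mod 255):
  after byte 0 (2B): sum1=43, sum2=43
  after byte 1 (69): sum1=148, sum2=191
  after byte 2 (AC): sum1=65, sum2=1
  after byte 3 (3F): sum1=128, sum2=129
  after byte 4 (70): sum1=240, sum2=114
Checksum = sum2·256 + sum1 = 114·256 + 240 = 29424 = 0x72F0.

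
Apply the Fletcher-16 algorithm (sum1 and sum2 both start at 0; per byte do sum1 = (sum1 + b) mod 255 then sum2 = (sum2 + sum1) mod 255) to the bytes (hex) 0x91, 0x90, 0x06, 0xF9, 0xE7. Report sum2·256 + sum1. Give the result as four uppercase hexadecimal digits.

080A

Running sums (mod 255):
  after byte 0 (0x91): sum1=145, sum2=145
  after byte 1 (0x90): sum1=34, sum2=179
  after byte 2 (0x06): sum1=40, sum2=219
  after byte 3 (0xF9): sum1=34, sum2=253
  after byte 4 (0xE7): sum1=10, sum2=8
Checksum = sum2·256 + sum1 = 8·256 + 10 = 2058 = 0x080A.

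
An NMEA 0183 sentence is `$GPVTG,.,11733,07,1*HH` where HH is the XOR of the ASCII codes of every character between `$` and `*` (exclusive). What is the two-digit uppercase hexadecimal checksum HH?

7D

XOR the ASCII codes of the payload characters:
  'G' = 0x47 → acc = 0x47
  'P' = 0x50 → acc = 0x17
  'V' = 0x56 → acc = 0x41
  'T' = 0x54 → acc = 0x15
  'G' = 0x47 → acc = 0x52
  ',' = 0x2C → acc = 0x7E
  '.' = 0x2E → acc = 0x50
  ',' = 0x2C → acc = 0x7C
  '1' = 0x31 → acc = 0x4D
  '1' = 0x31 → acc = 0x7C
  '7' = 0x37 → acc = 0x4B
  '3' = 0x33 → acc = 0x78
  '3' = 0x33 → acc = 0x4B
  ',' = 0x2C → acc = 0x67
  '0' = 0x30 → acc = 0x57
  '7' = 0x37 → acc = 0x60
  ',' = 0x2C → acc = 0x4C
  '1' = 0x31 → acc = 0x7D
Checksum = 0x7D.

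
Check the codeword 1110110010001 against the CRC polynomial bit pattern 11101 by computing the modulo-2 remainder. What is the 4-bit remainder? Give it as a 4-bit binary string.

1101

Modulo-2 division of 1110110010001 by 11101:
  pos 0: 11101 XOR 11101 = 00000
  pos 5: 10010 XOR 11101 = 01111
  pos 6: 11110 XOR 11101 = 00011
Remainder = 1101 (nonzero — an error is detected).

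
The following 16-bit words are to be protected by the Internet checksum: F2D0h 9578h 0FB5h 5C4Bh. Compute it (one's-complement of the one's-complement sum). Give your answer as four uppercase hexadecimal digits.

0BB6

One's-complement addition (fold any carry out of bit 15 back into bit 0):
  0xF2D0 + 0x9578 = 0x18848 → wrap carry → 0x8849
  0x8849 + 0x0FB5 = 0x097FE
  0x97FE + 0x5C4B = 0x0F449
One's-complement sum = 0xF449.
Checksum = ~0xF449 & 0xFFFF = 0x0BB6.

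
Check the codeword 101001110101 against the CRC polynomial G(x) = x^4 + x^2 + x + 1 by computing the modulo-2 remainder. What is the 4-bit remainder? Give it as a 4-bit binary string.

Modulo-2 division of 101001110101 by 10111:
  pos 0: 10100 XOR 10111 = 00011
  pos 3: 11111 XOR 10111 = 01000
  pos 4: 10000 XOR 10111 = 00111
  pos 6: 11110 XOR 10111 = 01001
  pos 7: 10011 XOR 10111 = 00100
Remainder = 0100 (nonzero — an error is detected).

0100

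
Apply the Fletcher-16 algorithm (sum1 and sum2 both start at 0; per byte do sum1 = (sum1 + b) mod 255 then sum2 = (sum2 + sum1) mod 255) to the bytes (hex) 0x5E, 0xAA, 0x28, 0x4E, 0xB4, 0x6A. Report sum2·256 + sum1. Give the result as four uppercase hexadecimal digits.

Running sums (mod 255):
  after byte 0 (0x5E): sum1=94, sum2=94
  after byte 1 (0xAA): sum1=9, sum2=103
  after byte 2 (0x28): sum1=49, sum2=152
  after byte 3 (0x4E): sum1=127, sum2=24
  after byte 4 (0xB4): sum1=52, sum2=76
  after byte 5 (0x6A): sum1=158, sum2=234
Checksum = sum2·256 + sum1 = 234·256 + 158 = 60062 = 0xEA9E.

EA9E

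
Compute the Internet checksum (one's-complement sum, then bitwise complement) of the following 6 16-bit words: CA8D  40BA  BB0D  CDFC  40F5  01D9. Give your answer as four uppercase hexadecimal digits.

One's-complement addition (fold any carry out of bit 15 back into bit 0):
  0xCA8D + 0x40BA = 0x10B47 → wrap carry → 0x0B48
  0x0B48 + 0xBB0D = 0x0C655
  0xC655 + 0xCDFC = 0x19451 → wrap carry → 0x9452
  0x9452 + 0x40F5 = 0x0D547
  0xD547 + 0x01D9 = 0x0D720
One's-complement sum = 0xD720.
Checksum = ~0xD720 & 0xFFFF = 0x28DF.

28DF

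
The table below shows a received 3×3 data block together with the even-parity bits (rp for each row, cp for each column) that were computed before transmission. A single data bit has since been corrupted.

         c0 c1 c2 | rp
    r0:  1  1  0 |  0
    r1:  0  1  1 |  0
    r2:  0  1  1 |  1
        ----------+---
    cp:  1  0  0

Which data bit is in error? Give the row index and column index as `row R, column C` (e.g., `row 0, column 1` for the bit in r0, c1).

Recompute each row's even parity and compare to rp:
  r0: data parity 0, sent rp 0 → ok
  r1: data parity 0, sent rp 0 → ok
  r2: data parity 0, sent rp 1 → mismatch
Recompute each column's even parity and compare to cp:
  c0: data parity 1, sent cp 1 → ok
  c1: data parity 1, sent cp 0 → mismatch
  c2: data parity 0, sent cp 0 → ok
Exactly one row (r2) and one column (c1) fail → the flipped bit is at their intersection.

row 2, column 1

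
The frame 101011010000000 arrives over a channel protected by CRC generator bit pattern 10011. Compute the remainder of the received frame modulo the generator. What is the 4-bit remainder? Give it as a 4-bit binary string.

0000

Modulo-2 division of 101011010000000 by 10011:
  pos 0: 10101 XOR 10011 = 00110
  pos 2: 11010 XOR 10011 = 01001
  pos 3: 10011 XOR 10011 = 00000
Remainder = 0000 (zero — the frame passes the CRC check).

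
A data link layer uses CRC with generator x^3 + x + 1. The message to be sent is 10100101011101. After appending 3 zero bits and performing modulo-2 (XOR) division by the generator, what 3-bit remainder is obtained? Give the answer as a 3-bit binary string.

111

Append 3 zeros: 10100101011101000. Divide by 1011 (XOR where the leading bit is 1):
  pos 0: 1010 XOR 1011 = 0001
  pos 3: 1010 XOR 1011 = 0001
  pos 6: 1101 XOR 1011 = 0110
  pos 7: 1101 XOR 1011 = 0110
  pos 8: 1101 XOR 1011 = 0110
  pos 9: 1100 XOR 1011 = 0111
  pos 10: 1111 XOR 1011 = 0100
  pos 11: 1000 XOR 1011 = 0011
  pos 13: 1100 XOR 1011 = 0111
Remainder (last 3 bits) = 111. This is the CRC / FCS.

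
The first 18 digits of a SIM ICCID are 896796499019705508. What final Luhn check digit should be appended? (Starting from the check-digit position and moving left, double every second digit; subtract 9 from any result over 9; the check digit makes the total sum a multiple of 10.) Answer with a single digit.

8

Partial digits right→left: 8 0 5 5 0 7 9 1 0 9 9 4 6 9 7 6 9 8
Double every second digit counting from the check-digit position (so the 1st, 3rd, 5th, ... of the partial from the right).
  doubled (with −9 where >9): 7 1 0 9 0 9 3 5 9 → sum 43
  kept as-is: 0 5 7 1 9 4 9 6 8 → sum 49
Total = 43 + 49 = 92.
Check digit = (10 − (92 mod 10)) mod 10 = 8.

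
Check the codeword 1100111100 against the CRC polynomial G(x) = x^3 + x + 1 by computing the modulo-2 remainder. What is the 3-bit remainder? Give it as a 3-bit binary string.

000

Modulo-2 division of 1100111100 by 1011:
  pos 0: 1100 XOR 1011 = 0111
  pos 1: 1111 XOR 1011 = 0100
  pos 2: 1001 XOR 1011 = 0010
  pos 4: 1011 XOR 1011 = 0000
Remainder = 000 (zero — the frame passes the CRC check).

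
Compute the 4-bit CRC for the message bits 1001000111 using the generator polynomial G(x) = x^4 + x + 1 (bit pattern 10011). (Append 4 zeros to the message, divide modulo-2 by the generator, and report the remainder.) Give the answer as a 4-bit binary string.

0011

Append 4 zeros: 10010001110000. Divide by 10011 (XOR where the leading bit is 1):
  pos 0: 10010 XOR 10011 = 00001
  pos 4: 10011 XOR 10011 = 00000
  pos 9: 10000 XOR 10011 = 00011
Remainder (last 4 bits) = 0011. This is the CRC / FCS.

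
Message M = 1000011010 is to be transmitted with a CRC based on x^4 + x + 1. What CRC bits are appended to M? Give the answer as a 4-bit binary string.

0101

Append 4 zeros: 10000110100000. Divide by 10011 (XOR where the leading bit is 1):
  pos 0: 10000 XOR 10011 = 00011
  pos 3: 11110 XOR 10011 = 01101
  pos 4: 11011 XOR 10011 = 01000
  pos 5: 10000 XOR 10011 = 00011
  pos 8: 11000 XOR 10011 = 01011
  pos 9: 10110 XOR 10011 = 00101
Remainder (last 4 bits) = 0101. This is the CRC / FCS.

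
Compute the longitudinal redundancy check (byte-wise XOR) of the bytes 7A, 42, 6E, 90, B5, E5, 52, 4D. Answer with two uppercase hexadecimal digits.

89

XOR the bytes together:
  start with 0x7A
  0x7A ⊕ 0x42 = 0x38
  0x38 ⊕ 0x6E = 0x56
  0x56 ⊕ 0x90 = 0xC6
  0xC6 ⊕ 0xB5 = 0x73
  0x73 ⊕ 0xE5 = 0x96
  0x96 ⊕ 0x52 = 0xC4
  0xC4 ⊕ 0x4D = 0x89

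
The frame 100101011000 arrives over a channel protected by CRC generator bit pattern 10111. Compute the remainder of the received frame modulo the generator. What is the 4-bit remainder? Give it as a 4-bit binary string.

0001

Modulo-2 division of 100101011000 by 10111:
  pos 0: 10010 XOR 10111 = 00101
  pos 2: 10110 XOR 10111 = 00001
  pos 6: 11100 XOR 10111 = 01011
  pos 7: 10110 XOR 10111 = 00001
Remainder = 0001 (nonzero — an error is detected).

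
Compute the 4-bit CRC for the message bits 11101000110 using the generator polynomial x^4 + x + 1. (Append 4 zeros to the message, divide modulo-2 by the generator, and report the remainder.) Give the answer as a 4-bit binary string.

0110

Append 4 zeros: 111010001100000. Divide by 10011 (XOR where the leading bit is 1):
  pos 0: 11101 XOR 10011 = 01110
  pos 1: 11100 XOR 10011 = 01111
  pos 2: 11110 XOR 10011 = 01101
  pos 3: 11010 XOR 10011 = 01001
  pos 4: 10011 XOR 10011 = 00000
  pos 9: 10000 XOR 10011 = 00011
Remainder (last 4 bits) = 0110. This is the CRC / FCS.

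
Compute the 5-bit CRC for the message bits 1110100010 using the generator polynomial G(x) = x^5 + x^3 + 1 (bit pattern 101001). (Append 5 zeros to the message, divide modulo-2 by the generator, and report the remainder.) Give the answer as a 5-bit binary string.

01001

Append 5 zeros: 111010001000000. Divide by 101001 (XOR where the leading bit is 1):
  pos 0: 111010 XOR 101001 = 010011
  pos 1: 100110 XOR 101001 = 001111
  pos 3: 111101 XOR 101001 = 010100
  pos 4: 101000 XOR 101001 = 000001
  pos 9: 100000 XOR 101001 = 001001
Remainder (last 5 bits) = 01001. This is the CRC / FCS.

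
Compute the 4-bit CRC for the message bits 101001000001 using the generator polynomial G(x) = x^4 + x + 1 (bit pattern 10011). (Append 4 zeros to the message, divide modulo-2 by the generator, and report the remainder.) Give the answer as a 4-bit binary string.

1000

Append 4 zeros: 1010010000010000. Divide by 10011 (XOR where the leading bit is 1):
  pos 0: 10100 XOR 10011 = 00111
  pos 2: 11110 XOR 10011 = 01101
  pos 3: 11010 XOR 10011 = 01001
  pos 4: 10010 XOR 10011 = 00001
  pos 8: 10010 XOR 10011 = 00001
Remainder (last 4 bits) = 1000. This is the CRC / FCS.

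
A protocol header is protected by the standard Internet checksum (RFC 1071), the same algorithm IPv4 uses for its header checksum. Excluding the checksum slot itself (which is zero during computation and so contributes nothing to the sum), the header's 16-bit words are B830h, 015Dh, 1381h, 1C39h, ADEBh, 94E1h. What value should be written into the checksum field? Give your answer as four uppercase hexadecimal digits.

One's-complement addition (fold any carry out of bit 15 back into bit 0):
  0xB830 + 0x015D = 0x0B98D
  0xB98D + 0x1381 = 0x0CD0E
  0xCD0E + 0x1C39 = 0x0E947
  0xE947 + 0xADEB = 0x19732 → wrap carry → 0x9733
  0x9733 + 0x94E1 = 0x12C14 → wrap carry → 0x2C15
One's-complement sum = 0x2C15.
Checksum = ~0x2C15 & 0xFFFF = 0xD3EA.

D3EA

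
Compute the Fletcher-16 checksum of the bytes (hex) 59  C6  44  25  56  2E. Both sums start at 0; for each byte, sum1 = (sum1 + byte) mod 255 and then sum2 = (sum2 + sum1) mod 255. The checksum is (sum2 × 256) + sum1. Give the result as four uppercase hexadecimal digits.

Running sums (mod 255):
  after byte 0 (59): sum1=89, sum2=89
  after byte 1 (C6): sum1=32, sum2=121
  after byte 2 (44): sum1=100, sum2=221
  after byte 3 (25): sum1=137, sum2=103
  after byte 4 (56): sum1=223, sum2=71
  after byte 5 (2E): sum1=14, sum2=85
Checksum = sum2·256 + sum1 = 85·256 + 14 = 21774 = 0x550E.

550E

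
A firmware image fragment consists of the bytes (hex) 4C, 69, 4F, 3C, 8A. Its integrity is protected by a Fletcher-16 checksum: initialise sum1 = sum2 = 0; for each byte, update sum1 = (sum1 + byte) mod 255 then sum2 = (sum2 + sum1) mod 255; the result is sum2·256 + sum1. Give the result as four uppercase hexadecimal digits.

14CB

Running sums (mod 255):
  after byte 0 (4C): sum1=76, sum2=76
  after byte 1 (69): sum1=181, sum2=2
  after byte 2 (4F): sum1=5, sum2=7
  after byte 3 (3C): sum1=65, sum2=72
  after byte 4 (8A): sum1=203, sum2=20
Checksum = sum2·256 + sum1 = 20·256 + 203 = 5323 = 0x14CB.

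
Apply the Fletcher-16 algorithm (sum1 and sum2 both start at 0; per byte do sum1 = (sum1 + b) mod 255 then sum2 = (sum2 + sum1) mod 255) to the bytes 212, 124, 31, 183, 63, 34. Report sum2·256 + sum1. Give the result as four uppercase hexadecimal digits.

AF89

Running sums (mod 255):
  after byte 0 (212): sum1=212, sum2=212
  after byte 1 (124): sum1=81, sum2=38
  after byte 2 (31): sum1=112, sum2=150
  after byte 3 (183): sum1=40, sum2=190
  after byte 4 (63): sum1=103, sum2=38
  after byte 5 (34): sum1=137, sum2=175
Checksum = sum2·256 + sum1 = 175·256 + 137 = 44937 = 0xAF89.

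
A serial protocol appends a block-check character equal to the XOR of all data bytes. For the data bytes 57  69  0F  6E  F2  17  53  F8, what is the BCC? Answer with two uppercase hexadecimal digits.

11

XOR the bytes together:
  start with 0x57
  0x57 ⊕ 0x69 = 0x3E
  0x3E ⊕ 0x0F = 0x31
  0x31 ⊕ 0x6E = 0x5F
  0x5F ⊕ 0xF2 = 0xAD
  0xAD ⊕ 0x17 = 0xBA
  0xBA ⊕ 0x53 = 0xE9
  0xE9 ⊕ 0xF8 = 0x11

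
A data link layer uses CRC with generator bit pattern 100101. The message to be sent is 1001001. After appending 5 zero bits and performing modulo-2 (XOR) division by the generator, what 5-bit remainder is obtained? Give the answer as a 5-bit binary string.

Append 5 zeros: 100100100000. Divide by 100101 (XOR where the leading bit is 1):
  pos 0: 100100 XOR 100101 = 000001
  pos 5: 110000 XOR 100101 = 010101
  pos 6: 101010 XOR 100101 = 001111
Remainder (last 5 bits) = 01111. This is the CRC / FCS.

01111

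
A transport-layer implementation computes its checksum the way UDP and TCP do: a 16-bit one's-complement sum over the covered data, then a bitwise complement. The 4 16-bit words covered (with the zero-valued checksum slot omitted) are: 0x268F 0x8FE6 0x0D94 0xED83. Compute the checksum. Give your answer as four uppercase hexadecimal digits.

4E72

One's-complement addition (fold any carry out of bit 15 back into bit 0):
  0x268F + 0x8FE6 = 0x0B675
  0xB675 + 0x0D94 = 0x0C409
  0xC409 + 0xED83 = 0x1B18C → wrap carry → 0xB18D
One's-complement sum = 0xB18D.
Checksum = ~0xB18D & 0xFFFF = 0x4E72.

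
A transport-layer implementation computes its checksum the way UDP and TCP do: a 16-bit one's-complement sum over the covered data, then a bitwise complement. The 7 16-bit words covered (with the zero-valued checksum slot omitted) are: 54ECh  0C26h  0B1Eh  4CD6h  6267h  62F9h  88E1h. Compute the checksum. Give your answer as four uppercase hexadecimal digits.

One's-complement addition (fold any carry out of bit 15 back into bit 0):
  0x54EC + 0x0C26 = 0x06112
  0x6112 + 0x0B1E = 0x06C30
  0x6C30 + 0x4CD6 = 0x0B906
  0xB906 + 0x6267 = 0x11B6D → wrap carry → 0x1B6E
  0x1B6E + 0x62F9 = 0x07E67
  0x7E67 + 0x88E1 = 0x10748 → wrap carry → 0x0749
One's-complement sum = 0x0749.
Checksum = ~0x0749 & 0xFFFF = 0xF8B6.

F8B6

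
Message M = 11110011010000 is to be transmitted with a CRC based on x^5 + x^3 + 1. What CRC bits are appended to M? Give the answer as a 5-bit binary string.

00111

Append 5 zeros: 1111001101000000000. Divide by 101001 (XOR where the leading bit is 1):
  pos 0: 111100 XOR 101001 = 010101
  pos 1: 101011 XOR 101001 = 000010
  pos 5: 101010 XOR 101001 = 000011
  pos 9: 110000 XOR 101001 = 011001
  pos 10: 110010 XOR 101001 = 011011
  pos 11: 110110 XOR 101001 = 011111
  pos 12: 111110 XOR 101001 = 010111
  pos 13: 101110 XOR 101001 = 000111
Remainder (last 5 bits) = 00111. This is the CRC / FCS.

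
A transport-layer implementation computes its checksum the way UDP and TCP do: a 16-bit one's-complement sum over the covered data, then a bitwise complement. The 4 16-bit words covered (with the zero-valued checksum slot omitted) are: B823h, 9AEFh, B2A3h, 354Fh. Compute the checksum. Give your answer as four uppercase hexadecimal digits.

C4F9

One's-complement addition (fold any carry out of bit 15 back into bit 0):
  0xB823 + 0x9AEF = 0x15312 → wrap carry → 0x5313
  0x5313 + 0xB2A3 = 0x105B6 → wrap carry → 0x05B7
  0x05B7 + 0x354F = 0x03B06
One's-complement sum = 0x3B06.
Checksum = ~0x3B06 & 0xFFFF = 0xC4F9.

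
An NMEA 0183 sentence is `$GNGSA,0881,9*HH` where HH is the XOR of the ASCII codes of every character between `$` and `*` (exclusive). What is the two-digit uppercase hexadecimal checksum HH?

XOR the ASCII codes of the payload characters:
  'G' = 0x47 → acc = 0x47
  'N' = 0x4E → acc = 0x09
  'G' = 0x47 → acc = 0x4E
  'S' = 0x53 → acc = 0x1D
  'A' = 0x41 → acc = 0x5C
  ',' = 0x2C → acc = 0x70
  '0' = 0x30 → acc = 0x40
  '8' = 0x38 → acc = 0x78
  '8' = 0x38 → acc = 0x40
  '1' = 0x31 → acc = 0x71
  ',' = 0x2C → acc = 0x5D
  '9' = 0x39 → acc = 0x64
Checksum = 0x64.

64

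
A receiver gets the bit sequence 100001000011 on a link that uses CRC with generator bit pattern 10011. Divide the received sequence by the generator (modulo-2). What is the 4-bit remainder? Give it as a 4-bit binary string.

0001

Modulo-2 division of 100001000011 by 10011:
  pos 0: 10000 XOR 10011 = 00011
  pos 3: 11100 XOR 10011 = 01111
  pos 4: 11110 XOR 10011 = 01101
  pos 5: 11010 XOR 10011 = 01001
  pos 6: 10011 XOR 10011 = 00000
Remainder = 0001 (nonzero — an error is detected).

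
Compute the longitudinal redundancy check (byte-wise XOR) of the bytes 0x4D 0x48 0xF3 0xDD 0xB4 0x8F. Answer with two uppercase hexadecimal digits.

10

XOR the bytes together:
  start with 0x4D
  0x4D ⊕ 0x48 = 0x05
  0x05 ⊕ 0xF3 = 0xF6
  0xF6 ⊕ 0xDD = 0x2B
  0x2B ⊕ 0xB4 = 0x9F
  0x9F ⊕ 0x8F = 0x10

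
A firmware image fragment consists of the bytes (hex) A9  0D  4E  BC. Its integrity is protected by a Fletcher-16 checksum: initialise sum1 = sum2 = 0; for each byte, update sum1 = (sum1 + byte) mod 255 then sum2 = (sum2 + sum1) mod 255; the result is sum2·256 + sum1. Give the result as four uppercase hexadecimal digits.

Running sums (mod 255):
  after byte 0 (A9): sum1=169, sum2=169
  after byte 1 (0D): sum1=182, sum2=96
  after byte 2 (4E): sum1=5, sum2=101
  after byte 3 (BC): sum1=193, sum2=39
Checksum = sum2·256 + sum1 = 39·256 + 193 = 10177 = 0x27C1.

27C1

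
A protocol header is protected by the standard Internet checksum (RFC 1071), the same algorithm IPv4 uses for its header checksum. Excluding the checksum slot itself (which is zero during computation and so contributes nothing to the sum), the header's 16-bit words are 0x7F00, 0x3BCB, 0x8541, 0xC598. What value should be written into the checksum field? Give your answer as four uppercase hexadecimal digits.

FA59

One's-complement addition (fold any carry out of bit 15 back into bit 0):
  0x7F00 + 0x3BCB = 0x0BACB
  0xBACB + 0x8541 = 0x1400C → wrap carry → 0x400D
  0x400D + 0xC598 = 0x105A5 → wrap carry → 0x05A6
One's-complement sum = 0x05A6.
Checksum = ~0x05A6 & 0xFFFF = 0xFA59.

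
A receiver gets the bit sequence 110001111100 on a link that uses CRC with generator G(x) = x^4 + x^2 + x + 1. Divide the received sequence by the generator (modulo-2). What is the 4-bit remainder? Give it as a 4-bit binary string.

0001

Modulo-2 division of 110001111100 by 10111:
  pos 0: 11000 XOR 10111 = 01111
  pos 1: 11111 XOR 10111 = 01000
  pos 2: 10001 XOR 10111 = 00110
  pos 4: 11011 XOR 10111 = 01100
  pos 5: 11001 XOR 10111 = 01110
  pos 6: 11100 XOR 10111 = 01011
  pos 7: 10110 XOR 10111 = 00001
Remainder = 0001 (nonzero — an error is detected).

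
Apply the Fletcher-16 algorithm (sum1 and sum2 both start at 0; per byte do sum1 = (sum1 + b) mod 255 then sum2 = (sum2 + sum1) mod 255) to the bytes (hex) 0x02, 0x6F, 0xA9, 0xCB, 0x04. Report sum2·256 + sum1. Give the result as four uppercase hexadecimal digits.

60EA

Running sums (mod 255):
  after byte 0 (0x02): sum1=2, sum2=2
  after byte 1 (0x6F): sum1=113, sum2=115
  after byte 2 (0xA9): sum1=27, sum2=142
  after byte 3 (0xCB): sum1=230, sum2=117
  after byte 4 (0x04): sum1=234, sum2=96
Checksum = sum2·256 + sum1 = 96·256 + 234 = 24810 = 0x60EA.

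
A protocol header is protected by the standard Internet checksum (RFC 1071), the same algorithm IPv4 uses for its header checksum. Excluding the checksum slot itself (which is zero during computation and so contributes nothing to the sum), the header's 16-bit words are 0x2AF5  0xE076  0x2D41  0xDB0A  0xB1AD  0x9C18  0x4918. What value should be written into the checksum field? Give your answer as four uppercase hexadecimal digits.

One's-complement addition (fold any carry out of bit 15 back into bit 0):
  0x2AF5 + 0xE076 = 0x10B6B → wrap carry → 0x0B6C
  0x0B6C + 0x2D41 = 0x038AD
  0x38AD + 0xDB0A = 0x113B7 → wrap carry → 0x13B8
  0x13B8 + 0xB1AD = 0x0C565
  0xC565 + 0x9C18 = 0x1617D → wrap carry → 0x617E
  0x617E + 0x4918 = 0x0AA96
One's-complement sum = 0xAA96.
Checksum = ~0xAA96 & 0xFFFF = 0x5569.

5569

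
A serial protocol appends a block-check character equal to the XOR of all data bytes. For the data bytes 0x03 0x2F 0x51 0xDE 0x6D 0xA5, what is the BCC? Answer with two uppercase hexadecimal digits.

XOR the bytes together:
  start with 0x03
  0x03 ⊕ 0x2F = 0x2C
  0x2C ⊕ 0x51 = 0x7D
  0x7D ⊕ 0xDE = 0xA3
  0xA3 ⊕ 0x6D = 0xCE
  0xCE ⊕ 0xA5 = 0x6B

6B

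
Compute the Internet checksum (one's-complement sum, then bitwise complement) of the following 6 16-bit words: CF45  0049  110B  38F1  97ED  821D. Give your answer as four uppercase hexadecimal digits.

One's-complement addition (fold any carry out of bit 15 back into bit 0):
  0xCF45 + 0x0049 = 0x0CF8E
  0xCF8E + 0x110B = 0x0E099
  0xE099 + 0x38F1 = 0x1198A → wrap carry → 0x198B
  0x198B + 0x97ED = 0x0B178
  0xB178 + 0x821D = 0x13395 → wrap carry → 0x3396
One's-complement sum = 0x3396.
Checksum = ~0x3396 & 0xFFFF = 0xCC69.

CC69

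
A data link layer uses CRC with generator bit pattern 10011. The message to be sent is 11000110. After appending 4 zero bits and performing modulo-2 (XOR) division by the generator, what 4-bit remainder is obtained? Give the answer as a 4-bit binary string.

0011

Append 4 zeros: 110001100000. Divide by 10011 (XOR where the leading bit is 1):
  pos 0: 11000 XOR 10011 = 01011
  pos 1: 10111 XOR 10011 = 00100
  pos 3: 10010 XOR 10011 = 00001
  pos 7: 10000 XOR 10011 = 00011
Remainder (last 4 bits) = 0011. This is the CRC / FCS.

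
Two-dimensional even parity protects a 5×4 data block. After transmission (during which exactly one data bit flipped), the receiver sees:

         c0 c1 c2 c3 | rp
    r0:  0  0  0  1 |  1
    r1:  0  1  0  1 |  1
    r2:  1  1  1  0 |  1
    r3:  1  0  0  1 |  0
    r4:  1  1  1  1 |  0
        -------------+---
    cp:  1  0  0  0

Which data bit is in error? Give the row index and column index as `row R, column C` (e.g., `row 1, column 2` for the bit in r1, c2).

row 1, column 1

Recompute each row's even parity and compare to rp:
  r0: data parity 1, sent rp 1 → ok
  r1: data parity 0, sent rp 1 → mismatch
  r2: data parity 1, sent rp 1 → ok
  r3: data parity 0, sent rp 0 → ok
  r4: data parity 0, sent rp 0 → ok
Recompute each column's even parity and compare to cp:
  c0: data parity 1, sent cp 1 → ok
  c1: data parity 1, sent cp 0 → mismatch
  c2: data parity 0, sent cp 0 → ok
  c3: data parity 0, sent cp 0 → ok
Exactly one row (r1) and one column (c1) fail → the flipped bit is at their intersection.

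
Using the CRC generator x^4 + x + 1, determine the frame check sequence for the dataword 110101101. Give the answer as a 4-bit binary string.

Append 4 zeros: 1101011010000. Divide by 10011 (XOR where the leading bit is 1):
  pos 0: 11010 XOR 10011 = 01001
  pos 1: 10011 XOR 10011 = 00000
  pos 6: 10100 XOR 10011 = 00111
  pos 8: 11100 XOR 10011 = 01111
Remainder (last 4 bits) = 1111. This is the CRC / FCS.

1111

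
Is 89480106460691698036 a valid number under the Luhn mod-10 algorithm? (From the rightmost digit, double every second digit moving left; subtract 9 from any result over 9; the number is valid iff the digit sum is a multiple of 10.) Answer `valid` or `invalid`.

From the right, keep odd positions and double even positions (subtract 9 from any doubled value over 9):
  doubled (positions 2,4,...): 6 7 3 9 0 8 0 0 8 7 → sum 48
  kept (positions 1,3,...): 6 0 9 1 6 6 6 1 8 9 → sum 52
Total = 100.
100 mod 10 = 0, so the number is valid.

valid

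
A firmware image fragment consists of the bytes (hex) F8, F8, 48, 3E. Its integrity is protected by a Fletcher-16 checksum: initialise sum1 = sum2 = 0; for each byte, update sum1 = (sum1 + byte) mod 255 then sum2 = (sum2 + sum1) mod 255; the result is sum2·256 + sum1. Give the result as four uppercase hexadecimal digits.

Running sums (mod 255):
  after byte 0 (F8): sum1=248, sum2=248
  after byte 1 (F8): sum1=241, sum2=234
  after byte 2 (48): sum1=58, sum2=37
  after byte 3 (3E): sum1=120, sum2=157
Checksum = sum2·256 + sum1 = 157·256 + 120 = 40312 = 0x9D78.

9D78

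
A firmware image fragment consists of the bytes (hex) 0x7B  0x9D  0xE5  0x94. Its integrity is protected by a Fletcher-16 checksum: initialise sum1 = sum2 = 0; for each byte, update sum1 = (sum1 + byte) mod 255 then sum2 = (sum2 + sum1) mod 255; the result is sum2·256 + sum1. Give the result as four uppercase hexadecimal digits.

2793

Running sums (mod 255):
  after byte 0 (0x7B): sum1=123, sum2=123
  after byte 1 (0x9D): sum1=25, sum2=148
  after byte 2 (0xE5): sum1=254, sum2=147
  after byte 3 (0x94): sum1=147, sum2=39
Checksum = sum2·256 + sum1 = 39·256 + 147 = 10131 = 0x2793.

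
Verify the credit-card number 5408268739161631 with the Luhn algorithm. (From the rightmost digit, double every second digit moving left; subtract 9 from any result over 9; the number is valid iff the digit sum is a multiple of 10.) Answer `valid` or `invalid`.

invalid

From the right, keep odd positions and double even positions (subtract 9 from any doubled value over 9):
  doubled (positions 2,4,...): 6 2 2 6 7 4 0 1 → sum 28
  kept (positions 1,3,...): 1 6 6 9 7 6 8 4 → sum 47
Total = 75.
75 mod 10 = 5, so the number is invalid.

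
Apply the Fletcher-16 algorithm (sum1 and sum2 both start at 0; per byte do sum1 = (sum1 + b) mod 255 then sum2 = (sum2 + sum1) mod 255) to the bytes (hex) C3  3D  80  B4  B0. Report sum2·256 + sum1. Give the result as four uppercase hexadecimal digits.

63E6

Running sums (mod 255):
  after byte 0 (C3): sum1=195, sum2=195
  after byte 1 (3D): sum1=1, sum2=196
  after byte 2 (80): sum1=129, sum2=70
  after byte 3 (B4): sum1=54, sum2=124
  after byte 4 (B0): sum1=230, sum2=99
Checksum = sum2·256 + sum1 = 99·256 + 230 = 25574 = 0x63E6.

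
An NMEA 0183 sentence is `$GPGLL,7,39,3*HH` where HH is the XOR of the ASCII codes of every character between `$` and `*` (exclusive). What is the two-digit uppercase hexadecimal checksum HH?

72

XOR the ASCII codes of the payload characters:
  'G' = 0x47 → acc = 0x47
  'P' = 0x50 → acc = 0x17
  'G' = 0x47 → acc = 0x50
  'L' = 0x4C → acc = 0x1C
  'L' = 0x4C → acc = 0x50
  ',' = 0x2C → acc = 0x7C
  '7' = 0x37 → acc = 0x4B
  ',' = 0x2C → acc = 0x67
  '3' = 0x33 → acc = 0x54
  '9' = 0x39 → acc = 0x6D
  ',' = 0x2C → acc = 0x41
  '3' = 0x33 → acc = 0x72
Checksum = 0x72.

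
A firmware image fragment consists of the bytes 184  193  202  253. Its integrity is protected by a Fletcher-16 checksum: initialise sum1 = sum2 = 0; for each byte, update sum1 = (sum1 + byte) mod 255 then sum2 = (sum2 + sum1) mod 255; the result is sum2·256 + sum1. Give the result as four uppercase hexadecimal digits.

Running sums (mod 255):
  after byte 0 (184): sum1=184, sum2=184
  after byte 1 (193): sum1=122, sum2=51
  after byte 2 (202): sum1=69, sum2=120
  after byte 3 (253): sum1=67, sum2=187
Checksum = sum2·256 + sum1 = 187·256 + 67 = 47939 = 0xBB43.

BB43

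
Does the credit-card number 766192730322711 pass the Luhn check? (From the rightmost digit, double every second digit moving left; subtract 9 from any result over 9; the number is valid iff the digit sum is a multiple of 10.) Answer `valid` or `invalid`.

invalid

From the right, keep odd positions and double even positions (subtract 9 from any doubled value over 9):
  doubled (positions 2,4,...): 2 4 6 6 4 2 3 → sum 27
  kept (positions 1,3,...): 1 7 2 0 7 9 6 7 → sum 39
Total = 66.
66 mod 10 = 6, so the number is invalid.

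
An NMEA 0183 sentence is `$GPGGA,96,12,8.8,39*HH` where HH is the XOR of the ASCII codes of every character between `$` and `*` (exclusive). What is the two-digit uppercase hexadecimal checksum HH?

XOR the ASCII codes of the payload characters:
  'G' = 0x47 → acc = 0x47
  'P' = 0x50 → acc = 0x17
  'G' = 0x47 → acc = 0x50
  'G' = 0x47 → acc = 0x17
  'A' = 0x41 → acc = 0x56
  ',' = 0x2C → acc = 0x7A
  '9' = 0x39 → acc = 0x43
  '6' = 0x36 → acc = 0x75
  ',' = 0x2C → acc = 0x59
  '1' = 0x31 → acc = 0x68
  '2' = 0x32 → acc = 0x5A
  ',' = 0x2C → acc = 0x76
  '8' = 0x38 → acc = 0x4E
  '.' = 0x2E → acc = 0x60
  '8' = 0x38 → acc = 0x58
  ',' = 0x2C → acc = 0x74
  '3' = 0x33 → acc = 0x47
  '9' = 0x39 → acc = 0x7E
Checksum = 0x7E.

7E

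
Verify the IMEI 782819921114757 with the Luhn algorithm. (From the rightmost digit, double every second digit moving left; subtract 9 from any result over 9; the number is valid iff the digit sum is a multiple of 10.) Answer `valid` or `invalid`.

From the right, keep odd positions and double even positions (subtract 9 from any doubled value over 9):
  doubled (positions 2,4,...): 1 8 2 4 9 7 7 → sum 38
  kept (positions 1,3,...): 7 7 1 1 9 1 2 7 → sum 35
Total = 73.
73 mod 10 = 3, so the number is invalid.

invalid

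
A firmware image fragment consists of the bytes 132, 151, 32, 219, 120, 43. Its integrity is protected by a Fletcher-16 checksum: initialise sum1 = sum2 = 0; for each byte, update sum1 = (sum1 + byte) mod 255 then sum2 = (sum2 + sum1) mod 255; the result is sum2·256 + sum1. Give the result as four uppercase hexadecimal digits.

41BB

Running sums (mod 255):
  after byte 0 (132): sum1=132, sum2=132
  after byte 1 (151): sum1=28, sum2=160
  after byte 2 (32): sum1=60, sum2=220
  after byte 3 (219): sum1=24, sum2=244
  after byte 4 (120): sum1=144, sum2=133
  after byte 5 (43): sum1=187, sum2=65
Checksum = sum2·256 + sum1 = 65·256 + 187 = 16827 = 0x41BB.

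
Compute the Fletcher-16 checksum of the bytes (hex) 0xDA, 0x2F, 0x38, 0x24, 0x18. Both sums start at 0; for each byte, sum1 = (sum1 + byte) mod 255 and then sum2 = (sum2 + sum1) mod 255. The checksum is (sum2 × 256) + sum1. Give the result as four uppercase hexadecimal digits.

Running sums (mod 255):
  after byte 0 (0xDA): sum1=218, sum2=218
  after byte 1 (0x2F): sum1=10, sum2=228
  after byte 2 (0x38): sum1=66, sum2=39
  after byte 3 (0x24): sum1=102, sum2=141
  after byte 4 (0x18): sum1=126, sum2=12
Checksum = sum2·256 + sum1 = 12·256 + 126 = 3198 = 0x0C7E.

0C7E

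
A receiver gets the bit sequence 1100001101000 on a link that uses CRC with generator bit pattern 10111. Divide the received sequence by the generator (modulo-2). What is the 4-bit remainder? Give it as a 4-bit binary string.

Modulo-2 division of 1100001101000 by 10111:
  pos 0: 11000 XOR 10111 = 01111
  pos 1: 11110 XOR 10111 = 01001
  pos 2: 10011 XOR 10111 = 00100
  pos 4: 10010 XOR 10111 = 00101
  pos 6: 10110 XOR 10111 = 00001
Remainder = 0100 (nonzero — an error is detected).

0100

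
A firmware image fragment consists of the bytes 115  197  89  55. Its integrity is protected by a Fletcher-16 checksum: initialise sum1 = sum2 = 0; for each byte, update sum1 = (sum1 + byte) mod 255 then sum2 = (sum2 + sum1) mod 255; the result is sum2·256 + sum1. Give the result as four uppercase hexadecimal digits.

09C9

Running sums (mod 255):
  after byte 0 (115): sum1=115, sum2=115
  after byte 1 (197): sum1=57, sum2=172
  after byte 2 (89): sum1=146, sum2=63
  after byte 3 (55): sum1=201, sum2=9
Checksum = sum2·256 + sum1 = 9·256 + 201 = 2505 = 0x09C9.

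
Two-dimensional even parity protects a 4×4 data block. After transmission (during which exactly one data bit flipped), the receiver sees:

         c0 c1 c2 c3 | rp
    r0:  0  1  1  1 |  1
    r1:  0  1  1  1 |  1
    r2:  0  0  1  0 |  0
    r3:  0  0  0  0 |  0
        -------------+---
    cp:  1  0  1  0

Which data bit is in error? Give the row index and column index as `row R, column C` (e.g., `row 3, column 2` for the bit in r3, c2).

Recompute each row's even parity and compare to rp:
  r0: data parity 1, sent rp 1 → ok
  r1: data parity 1, sent rp 1 → ok
  r2: data parity 1, sent rp 0 → mismatch
  r3: data parity 0, sent rp 0 → ok
Recompute each column's even parity and compare to cp:
  c0: data parity 0, sent cp 1 → mismatch
  c1: data parity 0, sent cp 0 → ok
  c2: data parity 1, sent cp 1 → ok
  c3: data parity 0, sent cp 0 → ok
Exactly one row (r2) and one column (c0) fail → the flipped bit is at their intersection.

row 2, column 0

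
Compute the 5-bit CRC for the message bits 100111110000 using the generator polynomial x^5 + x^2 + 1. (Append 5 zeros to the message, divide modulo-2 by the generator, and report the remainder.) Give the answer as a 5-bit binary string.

00101

Append 5 zeros: 10011111000000000. Divide by 100101 (XOR where the leading bit is 1):
  pos 0: 100111 XOR 100101 = 000010
  pos 4: 101100 XOR 100101 = 001001
  pos 6: 100100 XOR 100101 = 000001
  pos 11: 100000 XOR 100101 = 000101
Remainder (last 5 bits) = 00101. This is the CRC / FCS.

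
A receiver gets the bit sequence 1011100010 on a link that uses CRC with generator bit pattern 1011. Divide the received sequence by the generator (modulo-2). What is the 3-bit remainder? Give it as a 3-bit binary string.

101

Modulo-2 division of 1011100010 by 1011:
  pos 0: 1011 XOR 1011 = 0000
  pos 4: 1000 XOR 1011 = 0011
  pos 6: 1110 XOR 1011 = 0101
Remainder = 101 (nonzero — an error is detected).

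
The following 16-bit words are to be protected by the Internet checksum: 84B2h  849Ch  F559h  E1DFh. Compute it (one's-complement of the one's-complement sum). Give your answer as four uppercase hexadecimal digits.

1F77

One's-complement addition (fold any carry out of bit 15 back into bit 0):
  0x84B2 + 0x849C = 0x1094E → wrap carry → 0x094F
  0x094F + 0xF559 = 0x0FEA8
  0xFEA8 + 0xE1DF = 0x1E087 → wrap carry → 0xE088
One's-complement sum = 0xE088.
Checksum = ~0xE088 & 0xFFFF = 0x1F77.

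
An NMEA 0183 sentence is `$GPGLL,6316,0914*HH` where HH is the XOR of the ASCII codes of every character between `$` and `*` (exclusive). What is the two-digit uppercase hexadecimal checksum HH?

5E

XOR the ASCII codes of the payload characters:
  'G' = 0x47 → acc = 0x47
  'P' = 0x50 → acc = 0x17
  'G' = 0x47 → acc = 0x50
  'L' = 0x4C → acc = 0x1C
  'L' = 0x4C → acc = 0x50
  ',' = 0x2C → acc = 0x7C
  '6' = 0x36 → acc = 0x4A
  '3' = 0x33 → acc = 0x79
  '1' = 0x31 → acc = 0x48
  '6' = 0x36 → acc = 0x7E
  ',' = 0x2C → acc = 0x52
  '0' = 0x30 → acc = 0x62
  '9' = 0x39 → acc = 0x5B
  '1' = 0x31 → acc = 0x6A
  '4' = 0x34 → acc = 0x5E
Checksum = 0x5E.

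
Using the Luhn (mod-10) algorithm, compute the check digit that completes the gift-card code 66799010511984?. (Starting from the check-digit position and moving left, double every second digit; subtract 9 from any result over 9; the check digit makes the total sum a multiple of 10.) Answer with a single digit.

Partial digits right→left: 4 8 9 1 1 5 0 1 0 9 9 7 6 6
Double every second digit counting from the check-digit position (so the 1st, 3rd, 5th, ... of the partial from the right).
  doubled (with −9 where >9): 8 9 2 0 0 9 3 → sum 31
  kept as-is: 8 1 5 1 9 7 6 → sum 37
Total = 31 + 37 = 68.
Check digit = (10 − (68 mod 10)) mod 10 = 2.

2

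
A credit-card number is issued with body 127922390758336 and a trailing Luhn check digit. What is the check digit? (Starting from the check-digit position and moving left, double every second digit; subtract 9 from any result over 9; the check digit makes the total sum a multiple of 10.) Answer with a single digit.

3

Partial digits right→left: 6 3 3 8 5 7 0 9 3 2 2 9 7 2 1
Double every second digit counting from the check-digit position (so the 1st, 3rd, 5th, ... of the partial from the right).
  doubled (with −9 where >9): 3 6 1 0 6 4 5 2 → sum 27
  kept as-is: 3 8 7 9 2 9 2 → sum 40
Total = 27 + 40 = 67.
Check digit = (10 − (67 mod 10)) mod 10 = 3.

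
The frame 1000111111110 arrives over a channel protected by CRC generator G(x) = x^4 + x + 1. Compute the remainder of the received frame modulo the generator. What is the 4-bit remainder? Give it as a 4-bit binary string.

Modulo-2 division of 1000111111110 by 10011:
  pos 0: 10001 XOR 10011 = 00010
  pos 3: 10111 XOR 10011 = 00100
  pos 5: 10011 XOR 10011 = 00000
Remainder = 0110 (nonzero — an error is detected).

0110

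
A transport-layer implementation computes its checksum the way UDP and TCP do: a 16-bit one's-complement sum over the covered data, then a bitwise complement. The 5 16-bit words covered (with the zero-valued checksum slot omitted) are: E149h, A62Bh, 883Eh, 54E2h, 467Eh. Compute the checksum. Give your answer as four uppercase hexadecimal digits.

54EB

One's-complement addition (fold any carry out of bit 15 back into bit 0):
  0xE149 + 0xA62B = 0x18774 → wrap carry → 0x8775
  0x8775 + 0x883E = 0x10FB3 → wrap carry → 0x0FB4
  0x0FB4 + 0x54E2 = 0x06496
  0x6496 + 0x467E = 0x0AB14
One's-complement sum = 0xAB14.
Checksum = ~0xAB14 & 0xFFFF = 0x54EB.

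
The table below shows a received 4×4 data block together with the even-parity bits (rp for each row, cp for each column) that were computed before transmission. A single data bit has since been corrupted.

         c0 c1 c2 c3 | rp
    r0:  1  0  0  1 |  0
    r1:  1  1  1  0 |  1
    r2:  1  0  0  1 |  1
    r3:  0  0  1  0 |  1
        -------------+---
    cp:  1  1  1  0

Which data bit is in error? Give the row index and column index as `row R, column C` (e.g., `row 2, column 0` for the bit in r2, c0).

row 2, column 2

Recompute each row's even parity and compare to rp:
  r0: data parity 0, sent rp 0 → ok
  r1: data parity 1, sent rp 1 → ok
  r2: data parity 0, sent rp 1 → mismatch
  r3: data parity 1, sent rp 1 → ok
Recompute each column's even parity and compare to cp:
  c0: data parity 1, sent cp 1 → ok
  c1: data parity 1, sent cp 1 → ok
  c2: data parity 0, sent cp 1 → mismatch
  c3: data parity 0, sent cp 0 → ok
Exactly one row (r2) and one column (c2) fail → the flipped bit is at their intersection.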